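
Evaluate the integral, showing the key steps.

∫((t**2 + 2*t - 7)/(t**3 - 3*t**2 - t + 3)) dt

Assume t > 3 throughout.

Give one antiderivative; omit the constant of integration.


Step 1. Decompose ∫((t**2 + 2*t - 7)/(t**3 - 3*t**2 - t + 3)) dt by partial fractions, (t**2 + 2*t - 7)/(t**3 - 3*t**2 - t + 3) = -1/(t + 1) + 1/(t - 1) + 1/(t - 3): now ∫(1/(t - 3)) dt + ∫(1/(t - 1)) dt + ∫(-1/(t + 1)) dt.
Step 2. Evaluate the standard form [assuming t > 1]: now log(t - 1) + ∫(1/(t - 3)) dt + ∫(-1/(t + 1)) dt.
Step 3. Evaluate the standard form [assuming t > 3]: now log(t - 3) + log(t - 1) + ∫(-1/(t + 1)) dt.
Step 4. Evaluate the standard form [assuming t > -1]: now log(t - 3) + log(t - 1) - log(t + 1).
Answer: log(t - 3) + log(t - 1) - log(t + 1).


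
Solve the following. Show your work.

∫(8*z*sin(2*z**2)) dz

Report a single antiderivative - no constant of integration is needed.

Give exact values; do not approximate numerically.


Step 1. Substitute u = z**2, turning ∫(8*z*sin(2*z**2)) dz into ∫(4*sin(2*u)) du: now ∫(4*sin(2*u)) du.
Step 2. Evaluate the standard form: now -2*cos(2*u).
Step 3. Substitute back u = z**2: now -2*cos(2*z**2).
Answer: -2*cos(2*z**2).


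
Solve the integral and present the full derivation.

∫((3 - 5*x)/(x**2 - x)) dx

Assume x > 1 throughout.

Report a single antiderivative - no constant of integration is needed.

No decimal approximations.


Step 1. Decompose ∫((3 - 5*x)/(x**2 - x)) dx by partial fractions, (3 - 5*x)/(x**2 - x) = -2/(x - 1) - 3/x: now ∫(-3/x) dx + ∫(-2/(x - 1)) dx.
Step 2. Evaluate the standard form [assuming x > 0]: now -3*log(x) + ∫(-2/(x - 1)) dx.
Step 3. Evaluate the standard form [assuming x > 1]: now -3*log(x) - 2*log(x - 1).
Answer: -3*log(x) - 2*log(x - 1).


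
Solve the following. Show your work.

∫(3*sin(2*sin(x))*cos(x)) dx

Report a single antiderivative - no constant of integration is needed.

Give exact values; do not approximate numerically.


Step 1. Substitute u = sin(x), turning ∫(3*sin(2*sin(x))*cos(x)) dx into ∫(3*sin(2*u)) du: now ∫(3*sin(2*u)) du.
Step 2. Evaluate the standard form: now -3*cos(2*u)/2.
Step 3. Substitute back u = sin(x): now -3*cos(2*sin(x))/2.
Answer: -3*cos(2*sin(x))/2.


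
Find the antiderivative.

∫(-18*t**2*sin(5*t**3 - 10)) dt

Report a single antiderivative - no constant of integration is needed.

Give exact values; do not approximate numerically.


Answer: 6*cos(5*t**3 - 10)/5.


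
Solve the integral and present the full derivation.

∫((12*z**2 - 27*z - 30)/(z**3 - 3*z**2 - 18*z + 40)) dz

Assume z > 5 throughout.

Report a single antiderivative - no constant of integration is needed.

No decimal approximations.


Step 1. Decompose ∫((12*z**2 - 27*z - 30)/(z**3 - 3*z**2 - 18*z + 40)) dz by partial fractions, (12*z**2 - 27*z - 30)/(z**3 - 3*z**2 - 18*z + 40) = 5/(z + 4) + 2/(z - 2) + 5/(z - 5): now ∫(5/(z - 5)) dz + ∫(2/(z - 2)) dz + ∫(5/(z + 4)) dz.
Step 2. Evaluate the standard form [assuming z > 5]: now 5*log(z - 5) + ∫(2/(z - 2)) dz + ∫(5/(z + 4)) dz.
Step 3. Evaluate the standard form [assuming z > -4]: now 5*log(z - 5) + 5*log(z + 4) + ∫(2/(z - 2)) dz.
Step 4. Evaluate the standard form [assuming z > 2]: now 5*log(z - 5) + 2*log(z - 2) + 5*log(z + 4).
Answer: 5*log(z - 5) + 2*log(z - 2) + 5*log(z + 4).


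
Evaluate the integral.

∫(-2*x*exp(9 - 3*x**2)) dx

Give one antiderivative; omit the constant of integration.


Answer: exp(9 - 3*x**2)/3.


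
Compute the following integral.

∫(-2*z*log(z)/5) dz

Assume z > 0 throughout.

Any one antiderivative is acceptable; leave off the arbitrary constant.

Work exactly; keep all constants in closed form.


Answer: -z**2*log(z)/5 + z**2/10.


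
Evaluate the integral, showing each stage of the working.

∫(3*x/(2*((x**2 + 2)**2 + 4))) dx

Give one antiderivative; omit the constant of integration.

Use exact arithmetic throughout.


Step 1. Substitute u = x**2 + 2, turning ∫(3*x/(2*((x**2 + 2)**2 + 4))) dx into ∫(3/(4*(u**2 + 4))) du: now ∫(3/(4*(u**2 + 4))) du.
Step 2. Evaluate the standard form: now 3*atan(u/2)/8.
Step 3. Substitute back u = x**2 + 2: now 3*atan(x**2/2 + 1)/8.
Answer: 3*atan(x**2/2 + 1)/8.


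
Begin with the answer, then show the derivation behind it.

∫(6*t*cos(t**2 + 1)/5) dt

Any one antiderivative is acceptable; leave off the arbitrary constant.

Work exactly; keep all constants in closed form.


The answer is 3*sin(t**2 + 1)/5.
Step 1. Substitute u = t**2 + 1, turning ∫(6*t*cos(t**2 + 1)/5) dt into ∫(3*cos(u)/5) du: now ∫(3*cos(u)/5) du.
Step 2. Evaluate the standard form: now 3*sin(u)/5.
Step 3. Substitute back u = t**2 + 1: now 3*sin(t**2 + 1)/5.
Answer: 3*sin(t**2 + 1)/5.


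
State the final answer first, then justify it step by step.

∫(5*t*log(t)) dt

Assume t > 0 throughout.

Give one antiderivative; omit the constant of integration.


The answer is 5*t**2*log(t)/2 - 5*t**2/4.
Step 1. Integrate ∫(5*t*log(t)) dt by parts with u = log(t), dv = (5*t) dt, so v = 5*t**2/2 [assuming t > 0]: now 5*t**2*log(t)/2 + ∫(-5*t/2) dt.
Step 2. Evaluate the standard form: now 5*t**2*log(t)/2 - 5*t**2/4.
Answer: 5*t**2*log(t)/2 - 5*t**2/4.


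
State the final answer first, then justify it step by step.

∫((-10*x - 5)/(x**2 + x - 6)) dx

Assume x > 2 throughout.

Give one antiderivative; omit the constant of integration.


The answer is -5*log(x - 2) - 5*log(x + 3).
Step 1. Decompose ∫((-10*x - 5)/(x**2 + x - 6)) dx by partial fractions, (-10*x - 5)/(x**2 + x - 6) = -5/(x + 3) - 5/(x - 2): now ∫(-5/(x - 2)) dx + ∫(-5/(x + 3)) dx.
Step 2. Evaluate the standard form [assuming x > 2]: now -5*log(x - 2) + ∫(-5/(x + 3)) dx.
Step 3. Evaluate the standard form [assuming x > -3]: now -5*log(x - 2) - 5*log(x + 3).
Answer: -5*log(x - 2) - 5*log(x + 3).


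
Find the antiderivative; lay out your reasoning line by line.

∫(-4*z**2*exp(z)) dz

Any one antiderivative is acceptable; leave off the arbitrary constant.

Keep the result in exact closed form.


Step 1. Integrate ∫(-4*z**2*exp(z)) dz by parts with u = z**2, dv = (-4*exp(z)) dz, so v = -4*exp(z): now -4*z**2*exp(z) + ∫(8*z*exp(z)) dz.
Step 2. Integrate ∫(8*z*exp(z)) dz by parts with u = z, dv = (8*exp(z)) dz, so v = 8*exp(z): now -4*z**2*exp(z) + 8*z*exp(z) + ∫(-8*exp(z)) dz.
Step 3. Evaluate the standard form: now -4*z**2*exp(z) + 8*z*exp(z) - 8*exp(z).
Answer: -4*z**2*exp(z) + 8*z*exp(z) - 8*exp(z).


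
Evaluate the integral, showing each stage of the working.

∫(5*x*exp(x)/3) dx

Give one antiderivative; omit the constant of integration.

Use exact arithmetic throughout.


Step 1. Integrate ∫(5*x*exp(x)/3) dx by parts with u = x, dv = (5*exp(x)/3) dx, so v = 5*exp(x)/3: now 5*x*exp(x)/3 + ∫(-5*exp(x)/3) dx.
Step 2. Evaluate the standard form: now 5*x*exp(x)/3 - 5*exp(x)/3.
Answer: 5*x*exp(x)/3 - 5*exp(x)/3.


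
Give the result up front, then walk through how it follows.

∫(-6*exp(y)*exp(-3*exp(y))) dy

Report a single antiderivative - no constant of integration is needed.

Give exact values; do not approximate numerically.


The answer is 2*exp(-3*exp(y)).
Step 1. Substitute u = exp(y), turning ∫(-6*exp(y)*exp(-3*exp(y))) dy into ∫(-6*exp(-3*u)) du: now ∫(-6*exp(-3*u)) du.
Step 2. Evaluate the standard form: now 2*exp(-3*u).
Step 3. Substitute back u = exp(y): now 2*exp(-3*exp(y)).
Answer: 2*exp(-3*exp(y)).


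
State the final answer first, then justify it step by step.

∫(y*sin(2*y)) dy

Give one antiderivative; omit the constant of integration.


The answer is -y*cos(2*y)/2 + sin(2*y)/4.
Step 1. Integrate ∫(y*sin(2*y)) dy by parts with u = y, dv = (sin(2*y)) dy, so v = -cos(2*y)/2: now -y*cos(2*y)/2 + ∫(cos(2*y)/2) dy.
Step 2. Evaluate the standard form: now -y*cos(2*y)/2 + sin(2*y)/4.
Answer: -y*cos(2*y)/2 + sin(2*y)/4.


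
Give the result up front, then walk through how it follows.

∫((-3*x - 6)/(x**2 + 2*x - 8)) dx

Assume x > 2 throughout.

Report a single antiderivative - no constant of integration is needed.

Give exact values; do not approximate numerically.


The answer is -2*log(x - 2) - log(x + 4).
Step 1. Decompose ∫((-3*x - 6)/(x**2 + 2*x - 8)) dx by partial fractions, (-3*x - 6)/(x**2 + 2*x - 8) = -1/(x + 4) - 2/(x - 2): now ∫(-2/(x - 2)) dx + ∫(-1/(x + 4)) dx.
Step 2. Evaluate the standard form [assuming x > 2]: now -2*log(x - 2) + ∫(-1/(x + 4)) dx.
Step 3. Evaluate the standard form [assuming x > -4]: now -2*log(x - 2) - log(x + 4).
Answer: -2*log(x - 2) - log(x + 4).


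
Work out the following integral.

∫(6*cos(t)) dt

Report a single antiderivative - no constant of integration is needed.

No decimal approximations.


Answer: 6*sin(t).


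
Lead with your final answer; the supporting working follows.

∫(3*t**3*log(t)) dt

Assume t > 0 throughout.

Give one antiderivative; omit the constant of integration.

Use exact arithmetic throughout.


The answer is 3*t**4*log(t)/4 - 3*t**4/16.
Step 1. Integrate ∫(3*t**3*log(t)) dt by parts with u = log(t), dv = (3*t**3) dt, so v = 3*t**4/4 [assuming t > 0]: now 3*t**4*log(t)/4 + ∫(-3*t**3/4) dt.
Step 2. Evaluate the standard form: now 3*t**4*log(t)/4 - 3*t**4/16.
Answer: 3*t**4*log(t)/4 - 3*t**4/16.


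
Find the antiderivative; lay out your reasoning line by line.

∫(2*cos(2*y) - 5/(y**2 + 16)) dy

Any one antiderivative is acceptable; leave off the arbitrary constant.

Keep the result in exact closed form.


Step 1. Rewrite: now ∫(-5/(y**2 + 16)) dy + ∫(2*cos(2*y)) dy.
Step 2. Evaluate the standard form: now -5*atan(y/4)/4 + ∫(2*cos(2*y)) dy.
Step 3. Evaluate the standard form: now sin(2*y) - 5*atan(y/4)/4.
Answer: sin(2*y) - 5*atan(y/4)/4.


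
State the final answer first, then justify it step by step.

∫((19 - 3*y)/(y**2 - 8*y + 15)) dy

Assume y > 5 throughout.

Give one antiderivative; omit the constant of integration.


The answer is 2*log(y - 5) - 5*log(y - 3).
Step 1. Decompose ∫((19 - 3*y)/(y**2 - 8*y + 15)) dy by partial fractions, (19 - 3*y)/(y**2 - 8*y + 15) = -5/(y - 3) + 2/(y - 5): now ∫(2/(y - 5)) dy + ∫(-5/(y - 3)) dy.
Step 2. Evaluate the standard form [assuming y > 5]: now 2*log(y - 5) + ∫(-5/(y - 3)) dy.
Step 3. Evaluate the standard form [assuming y > 3]: now 2*log(y - 5) - 5*log(y - 3).
Answer: 2*log(y - 5) - 5*log(y - 3).


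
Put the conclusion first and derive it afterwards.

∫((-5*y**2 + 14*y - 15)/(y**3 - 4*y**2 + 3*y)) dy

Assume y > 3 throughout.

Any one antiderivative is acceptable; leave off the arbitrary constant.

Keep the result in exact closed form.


The answer is -5*log(y) - 3*log(y - 3) + 3*log(y - 1).
Step 1. Decompose ∫((-5*y**2 + 14*y - 15)/(y**3 - 4*y**2 + 3*y)) dy by partial fractions, (-5*y**2 + 14*y - 15)/(y**3 - 4*y**2 + 3*y) = 3/(y - 1) - 3/(y - 3) - 5/y: now ∫(-5/y) dy + ∫(-3/(y - 3)) dy + ∫(3/(y - 1)) dy.
Step 2. Evaluate the standard form [assuming y > 1]: now 3*log(y - 1) + ∫(-5/y) dy + ∫(-3/(y - 3)) dy.
Step 3. Evaluate the standard form [assuming y > 0]: now -5*log(y) + 3*log(y - 1) + ∫(-3/(y - 3)) dy.
Step 4. Evaluate the standard form [assuming y > 3]: now -5*log(y) - 3*log(y - 3) + 3*log(y - 1).
Answer: -5*log(y) - 3*log(y - 3) + 3*log(y - 1).


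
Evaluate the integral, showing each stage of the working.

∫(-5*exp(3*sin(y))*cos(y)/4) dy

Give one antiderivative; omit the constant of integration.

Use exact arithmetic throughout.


Step 1. Substitute u = sin(y), turning ∫(-5*exp(3*sin(y))*cos(y)/4) dy into ∫(-5*exp(3*u)/4) du: now ∫(-5*exp(3*u)/4) du.
Step 2. Evaluate the standard form: now -5*exp(3*u)/12.
Step 3. Substitute back u = sin(y): now -5*exp(3*sin(y))/12.
Answer: -5*exp(3*sin(y))/12.


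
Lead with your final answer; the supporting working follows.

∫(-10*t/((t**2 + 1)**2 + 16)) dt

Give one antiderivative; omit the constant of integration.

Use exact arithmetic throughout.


The answer is -5*atan(t**2/4 + 1/4)/4.
Step 1. Substitute u = t**2 + 1, turning ∫(-10*t/((t**2 + 1)**2 + 16)) dt into ∫(-5/(u**2 + 16)) du: now ∫(-5/(u**2 + 16)) du.
Step 2. Evaluate the standard form: now -5*atan(u/4)/4.
Step 3. Substitute back u = t**2 + 1: now -5*atan(t**2/4 + 1/4)/4.
Answer: -5*atan(t**2/4 + 1/4)/4.


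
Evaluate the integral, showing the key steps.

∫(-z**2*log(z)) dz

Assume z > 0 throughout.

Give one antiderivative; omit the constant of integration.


Step 1. Integrate ∫(-z**2*log(z)) dz by parts with u = log(z), dv = (-z**2) dz, so v = -z**3/3 [assuming z > 0]: now -z**3*log(z)/3 + ∫(z**2/3) dz.
Step 2. Evaluate the standard form: now -z**3*log(z)/3 + z**3/9.
Answer: -z**3*log(z)/3 + z**3/9.


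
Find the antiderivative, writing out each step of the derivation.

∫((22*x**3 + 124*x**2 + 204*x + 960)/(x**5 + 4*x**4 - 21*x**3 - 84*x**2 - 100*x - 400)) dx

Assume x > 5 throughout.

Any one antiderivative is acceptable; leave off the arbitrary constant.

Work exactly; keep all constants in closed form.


Step 1. Decompose ∫((22*x**3 + 124*x**2 + 204*x + 960)/(x**5 + 4*x**4 - 21*x**3 - 84*x**2 - 100*x - 400)) dx by partial fractions, (22*x**3 + 124*x**2 + 204*x + 960)/(x**5 + 4*x**4 - 21*x**3 - 84*x**2 - 100*x - 400) = -4/(x**2 + 4) + 1/(x + 5) - 4/(x + 4) + 3/(x - 5): now ∫(3/(x - 5)) dx + ∫(-4/(x + 4)) dx + ∫(1/(x + 5)) dx + ∫(-4/(x**2 + 4)) dx.
Step 2. Evaluate the standard form [assuming x > -5]: now log(x + 5) + ∫(3/(x - 5)) dx + ∫(-4/(x + 4)) dx + ∫(-4/(x**2 + 4)) dx.
Step 3. Evaluate the standard form [assuming x > -4]: now -4*log(x + 4) + log(x + 5) + ∫(3/(x - 5)) dx + ∫(-4/(x**2 + 4)) dx.
Step 4. Evaluate the standard form [assuming x > 5]: now 3*log(x - 5) - 4*log(x + 4) + log(x + 5) + ∫(-4/(x**2 + 4)) dx.
Step 5. Evaluate the standard form: now 3*log(x - 5) - 4*log(x + 4) + log(x + 5) - 2*atan(x/2).
Answer: 3*log(x - 5) - 4*log(x + 4) + log(x + 5) - 2*atan(x/2).


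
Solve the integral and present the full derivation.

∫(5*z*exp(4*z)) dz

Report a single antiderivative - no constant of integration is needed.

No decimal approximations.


Step 1. Integrate ∫(5*z*exp(4*z)) dz by parts with u = z, dv = (5*exp(4*z)) dz, so v = 5*exp(4*z)/4: now 5*z*exp(4*z)/4 + ∫(-5*exp(4*z)/4) dz.
Step 2. Evaluate the standard form: now 5*z*exp(4*z)/4 - 5*exp(4*z)/16.
Answer: 5*z*exp(4*z)/4 - 5*exp(4*z)/16.


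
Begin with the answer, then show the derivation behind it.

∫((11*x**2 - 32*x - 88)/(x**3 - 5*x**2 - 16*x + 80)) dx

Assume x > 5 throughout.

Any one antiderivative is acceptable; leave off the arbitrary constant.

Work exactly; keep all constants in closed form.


The answer is 3*log(x - 5) + 5*log(x - 4) + 3*log(x + 4).
Step 1. Decompose ∫((11*x**2 - 32*x - 88)/(x**3 - 5*x**2 - 16*x + 80)) dx by partial fractions, (11*x**2 - 32*x - 88)/(x**3 - 5*x**2 - 16*x + 80) = 3/(x + 4) + 5/(x - 4) + 3/(x - 5): now ∫(3/(x - 5)) dx + ∫(5/(x - 4)) dx + ∫(3/(x + 4)) dx.
Step 2. Evaluate the standard form [assuming x > 4]: now 5*log(x - 4) + ∫(3/(x - 5)) dx + ∫(3/(x + 4)) dx.
Step 3. Evaluate the standard form [assuming x > 5]: now 3*log(x - 5) + 5*log(x - 4) + ∫(3/(x + 4)) dx.
Step 4. Evaluate the standard form [assuming x > -4]: now 3*log(x - 5) + 5*log(x - 4) + 3*log(x + 4).
Answer: 3*log(x - 5) + 5*log(x - 4) + 3*log(x + 4).


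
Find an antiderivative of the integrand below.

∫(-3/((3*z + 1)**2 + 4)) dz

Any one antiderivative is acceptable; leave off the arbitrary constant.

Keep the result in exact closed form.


Answer: -atan(3*z/2 + 1/2)/2.


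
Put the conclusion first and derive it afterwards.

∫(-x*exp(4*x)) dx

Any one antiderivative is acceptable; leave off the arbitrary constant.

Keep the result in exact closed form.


The answer is -x*exp(4*x)/4 + exp(4*x)/16.
Step 1. Integrate ∫(-x*exp(4*x)) dx by parts with u = x, dv = (-exp(4*x)) dx, so v = -exp(4*x)/4: now -x*exp(4*x)/4 + ∫(exp(4*x)/4) dx.
Step 2. Evaluate the standard form: now -x*exp(4*x)/4 + exp(4*x)/16.
Answer: -x*exp(4*x)/4 + exp(4*x)/16.


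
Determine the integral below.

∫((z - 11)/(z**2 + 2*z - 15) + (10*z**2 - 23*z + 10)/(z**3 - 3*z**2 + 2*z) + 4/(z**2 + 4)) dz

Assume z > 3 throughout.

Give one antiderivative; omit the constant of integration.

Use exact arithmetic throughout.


Answer: 5*log(z) - log(z - 3) + 2*log(z - 2) + 3*log(z - 1) + 2*log(z + 5) + 2*atan(z/2).


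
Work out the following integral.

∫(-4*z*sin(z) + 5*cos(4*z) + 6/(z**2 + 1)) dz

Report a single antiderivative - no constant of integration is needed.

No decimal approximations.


Answer: 4*z*cos(z) - 4*sin(z) + 5*sin(4*z)/4 + 6*atan(z).


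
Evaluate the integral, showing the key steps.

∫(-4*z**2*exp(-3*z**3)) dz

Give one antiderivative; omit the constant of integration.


Step 1. Substitute u = z**3, turning ∫(-4*z**2*exp(-3*z**3)) dz into ∫(-4*exp(-3*u)/3) du: now ∫(-4*exp(-3*u)/3) du.
Step 2. Evaluate the standard form: now 4*exp(-3*u)/9.
Step 3. Substitute back u = z**3: now 4*exp(-3*z**3)/9.
Answer: 4*exp(-3*z**3)/9.


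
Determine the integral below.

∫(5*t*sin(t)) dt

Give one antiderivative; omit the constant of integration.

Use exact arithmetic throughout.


Answer: -5*t*cos(t) + 5*sin(t).


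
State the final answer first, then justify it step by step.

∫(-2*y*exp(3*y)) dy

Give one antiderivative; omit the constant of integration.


The answer is -2*y*exp(3*y)/3 + 2*exp(3*y)/9.
Step 1. Integrate ∫(-2*y*exp(3*y)) dy by parts with u = y, dv = (-2*exp(3*y)) dy, so v = -2*exp(3*y)/3: now -2*y*exp(3*y)/3 + ∫(2*exp(3*y)/3) dy.
Step 2. Evaluate the standard form: now -2*y*exp(3*y)/3 + 2*exp(3*y)/9.
Answer: -2*y*exp(3*y)/3 + 2*exp(3*y)/9.


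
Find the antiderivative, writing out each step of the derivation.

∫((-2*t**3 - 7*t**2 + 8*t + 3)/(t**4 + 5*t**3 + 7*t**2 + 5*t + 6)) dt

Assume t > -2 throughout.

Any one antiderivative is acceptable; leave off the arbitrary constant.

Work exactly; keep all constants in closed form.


Step 1. Decompose ∫((-2*t**3 - 7*t**2 + 8*t + 3)/(t**4 + 5*t**3 + 7*t**2 + 5*t + 6)) dt by partial fractions, (-2*t**3 - 7*t**2 + 8*t + 3)/(t**4 + 5*t**3 + 7*t**2 + 5*t + 6) = 2/(t**2 + 1) + 3/(t + 3) - 5/(t + 2): now ∫(-5/(t + 2)) dt + ∫(3/(t + 3)) dt + ∫(2/(t**2 + 1)) dt.
Step 2. Evaluate the standard form [assuming t > -3]: now 3*log(t + 3) + ∫(-5/(t + 2)) dt + ∫(2/(t**2 + 1)) dt.
Step 3. Evaluate the standard form [assuming t > -2]: now -5*log(t + 2) + 3*log(t + 3) + ∫(2/(t**2 + 1)) dt.
Step 4. Evaluate the standard form: now -5*log(t + 2) + 3*log(t + 3) + 2*atan(t).
Answer: -5*log(t + 2) + 3*log(t + 3) + 2*atan(t).


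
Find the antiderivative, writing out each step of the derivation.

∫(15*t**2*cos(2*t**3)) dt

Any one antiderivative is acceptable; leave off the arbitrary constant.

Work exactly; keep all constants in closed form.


Step 1. Substitute u = t**3, turning ∫(15*t**2*cos(2*t**3)) dt into ∫(5*cos(2*u)) du: now ∫(5*cos(2*u)) du.
Step 2. Evaluate the standard form: now 5*sin(2*u)/2.
Step 3. Substitute back u = t**3: now 5*sin(2*t**3)/2.
Answer: 5*sin(2*t**3)/2.


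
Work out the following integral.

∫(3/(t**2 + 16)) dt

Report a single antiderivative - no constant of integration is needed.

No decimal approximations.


Answer: 3*atan(t/4)/4.


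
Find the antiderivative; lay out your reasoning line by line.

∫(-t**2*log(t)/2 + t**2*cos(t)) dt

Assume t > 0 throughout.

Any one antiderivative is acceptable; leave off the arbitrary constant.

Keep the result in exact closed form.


Step 1. Rewrite: now ∫(-t**2*log(t)/2) dt + ∫(t**2*cos(t)) dt.
Step 2. Integrate ∫(-t**2*log(t)/2) dt by parts with u = log(t), dv = (-t**2/2) dt, so v = -t**3/6 [assuming t > 0]: now -t**3*log(t)/6 + ∫(t**2/6) dt + ∫(t**2*cos(t)) dt.
Step 3. Evaluate the standard form: now -t**3*log(t)/6 + t**3/18 + ∫(t**2*cos(t)) dt.
Step 4. Integrate ∫(t**2*cos(t)) dt by parts with u = t**2, dv = (cos(t)) dt, so v = sin(t): now -t**3*log(t)/6 + t**3/18 + t**2*sin(t) + ∫(-2*t*sin(t)) dt.
Step 5. Integrate ∫(-2*t*sin(t)) dt by parts with u = t, dv = (-2*sin(t)) dt, so v = 2*cos(t): now -t**3*log(t)/6 + t**3/18 + t**2*sin(t) + 2*t*cos(t) + ∫(-2*cos(t)) dt.
Step 6. Evaluate the standard form: now -t**3*log(t)/6 + t**3/18 + t**2*sin(t) + 2*t*cos(t) - 2*sin(t).
Answer: -t**3*log(t)/6 + t**3/18 + t**2*sin(t) + 2*t*cos(t) - 2*sin(t).


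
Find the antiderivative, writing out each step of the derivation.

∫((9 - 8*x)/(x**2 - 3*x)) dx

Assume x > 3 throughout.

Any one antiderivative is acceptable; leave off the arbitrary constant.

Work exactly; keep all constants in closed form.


Step 1. Decompose ∫((9 - 8*x)/(x**2 - 3*x)) dx by partial fractions, (9 - 8*x)/(x**2 - 3*x) = -5/(x - 3) - 3/x: now ∫(-3/x) dx + ∫(-5/(x - 3)) dx.
Step 2. Evaluate the standard form [assuming x > 3]: now -5*log(x - 3) + ∫(-3/x) dx.
Step 3. Evaluate the standard form [assuming x > 0]: now -3*log(x) - 5*log(x - 3).
Answer: -3*log(x) - 5*log(x - 3).


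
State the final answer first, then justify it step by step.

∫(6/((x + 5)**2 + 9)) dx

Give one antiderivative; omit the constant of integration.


The answer is 2*atan(x/3 + 5/3).
Step 1. Substitute u = x + 5, turning ∫(6/((x + 5)**2 + 9)) dx into ∫(6/(u**2 + 9)) du: now ∫(6/(u**2 + 9)) du.
Step 2. Evaluate the standard form: now 2*atan(u/3).
Step 3. Substitute back u = x + 5: now 2*atan(x/3 + 5/3).
Answer: 2*atan(x/3 + 5/3).


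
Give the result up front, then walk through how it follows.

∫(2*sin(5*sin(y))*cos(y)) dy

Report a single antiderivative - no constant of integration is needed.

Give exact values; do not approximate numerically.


The answer is -2*cos(5*sin(y))/5.
Step 1. Substitute u = sin(y), turning ∫(2*sin(5*sin(y))*cos(y)) dy into ∫(2*sin(5*u)) du: now ∫(2*sin(5*u)) du.
Step 2. Evaluate the standard form: now -2*cos(5*u)/5.
Step 3. Substitute back u = sin(y): now -2*cos(5*sin(y))/5.
Answer: -2*cos(5*sin(y))/5.


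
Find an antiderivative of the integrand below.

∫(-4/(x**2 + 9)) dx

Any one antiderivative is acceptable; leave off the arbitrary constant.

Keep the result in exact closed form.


Answer: -4*atan(x/3)/3.


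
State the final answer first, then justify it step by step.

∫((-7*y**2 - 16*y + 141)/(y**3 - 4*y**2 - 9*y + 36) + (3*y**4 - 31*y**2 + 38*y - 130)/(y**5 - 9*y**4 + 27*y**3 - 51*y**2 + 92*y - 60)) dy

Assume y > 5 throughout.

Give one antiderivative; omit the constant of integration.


The answer is 5*log(y - 5) - 5*log(y - 4) - 4*log(y - 3) - 3*log(y - 1) + 3*log(y + 3) + atan(y/2).
Step 1. Rewrite: now ∫((-7*y**2 - 16*y + 141)/(y**3 - 4*y**2 - 9*y + 36)) dy + ∫((3*y**4 - 31*y**2 + 38*y - 130)/(y**5 - 9*y**4 + 27*y**3 - 51*y**2 + 92*y - 60)) dy.
Step 2. Decompose ∫((-7*y**2 - 16*y + 141)/(y**3 - 4*y**2 - 9*y + 36)) dy by partial fractions, (-7*y**2 - 16*y + 141)/(y**3 - 4*y**2 - 9*y + 36) = 3/(y + 3) - 5/(y - 3) - 5/(y - 4): now ∫((3*y**4 - 31*y**2 + 38*y - 130)/(y**5 - 9*y**4 + 27*y**3 - 51*y**2 + 92*y - 60)) dy + ∫(-5/(y - 4)) dy + ∫(-5/(y - 3)) dy + ∫(3/(y + 3)) dy.
Step 3. Evaluate the standard form [assuming y > 3]: now -5*log(y - 3) + ∫((3*y**4 - 31*y**2 + 38*y - 130)/(y**5 - 9*y**4 + 27*y**3 - 51*y**2 + 92*y - 60)) dy + ∫(-5/(y - 4)) dy + ∫(3/(y + 3)) dy.
Step 4. Evaluate the standard form [assuming y > -3]: now -5*log(y - 3) + 3*log(y + 3) + ∫((3*y**4 - 31*y**2 + 38*y - 130)/(y**5 - 9*y**4 + 27*y**3 - 51*y**2 + 92*y - 60)) dy + ∫(-5/(y - 4)) dy.
Step 5. Evaluate the standard form [assuming y > 4]: now -5*log(y - 4) - 5*log(y - 3) + 3*log(y + 3) + ∫((3*y**4 - 31*y**2 + 38*y - 130)/(y**5 - 9*y**4 + 27*y**3 - 51*y**2 + 92*y - 60)) dy.
Step 6. Decompose ∫((3*y**4 - 31*y**2 + 38*y - 130)/(y**5 - 9*y**4 + 27*y**3 - 51*y**2 + 92*y - 60)) dy by partial fractions, (3*y**4 - 31*y**2 + 38*y - 130)/(y**5 - 9*y**4 + 27*y**3 - 51*y**2 + 92*y - 60) = 2/(y**2 + 4) - 3/(y - 1) + 1/(y - 3) + 5/(y - 5): now -5*log(y - 4) - 5*log(y - 3) + 3*log(y + 3) + ∫(5/(y - 5)) dy + ∫(1/(y - 3)) dy + ∫(-3/(y - 1)) dy + ∫(2/(y**2 + 4)) dy.
Step 7. Evaluate the standard form [assuming y > 1]: now -5*log(y - 4) - 5*log(y - 3) - 3*log(y - 1) + 3*log(y + 3) + ∫(5/(y - 5)) dy + ∫(1/(y - 3)) dy + ∫(2/(y**2 + 4)) dy.
Step 8. Evaluate the standard form [assuming y > 5]: now 5*log(y - 5) - 5*log(y - 4) - 5*log(y - 3) - 3*log(y - 1) + 3*log(y + 3) + ∫(1/(y - 3)) dy + ∫(2/(y**2 + 4)) dy.
Step 9. Evaluate the standard form [assuming y > 3]: now 5*log(y - 5) - 5*log(y - 4) - 4*log(y - 3) - 3*log(y - 1) + 3*log(y + 3) + ∫(2/(y**2 + 4)) dy.
Step 10. Evaluate the standard form: now 5*log(y - 5) - 5*log(y - 4) - 4*log(y - 3) - 3*log(y - 1) + 3*log(y + 3) + atan(y/2).
Answer: 5*log(y - 5) - 5*log(y - 4) - 4*log(y - 3) - 3*log(y - 1) + 3*log(y + 3) + atan(y/2).


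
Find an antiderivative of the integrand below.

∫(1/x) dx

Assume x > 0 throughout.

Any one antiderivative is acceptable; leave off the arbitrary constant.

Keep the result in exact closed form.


Answer: log(x).


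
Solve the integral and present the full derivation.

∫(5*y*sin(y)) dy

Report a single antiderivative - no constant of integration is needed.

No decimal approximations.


Step 1. Integrate ∫(5*y*sin(y)) dy by parts with u = y, dv = (5*sin(y)) dy, so v = -5*cos(y): now -5*y*cos(y) + ∫(5*cos(y)) dy.
Step 2. Evaluate the standard form: now -5*y*cos(y) + 5*sin(y).
Answer: -5*y*cos(y) + 5*sin(y).


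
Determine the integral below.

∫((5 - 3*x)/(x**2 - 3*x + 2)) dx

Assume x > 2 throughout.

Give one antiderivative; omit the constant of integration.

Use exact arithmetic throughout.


Answer: -log(x - 2) - 2*log(x - 1).


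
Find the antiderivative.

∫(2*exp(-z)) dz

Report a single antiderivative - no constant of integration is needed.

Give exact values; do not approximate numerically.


Answer: -2*exp(-z).


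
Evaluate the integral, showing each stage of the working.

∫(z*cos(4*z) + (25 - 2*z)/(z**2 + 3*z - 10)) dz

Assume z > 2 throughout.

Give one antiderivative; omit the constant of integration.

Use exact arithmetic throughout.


Step 1. Rewrite: now ∫(z*cos(4*z)) dz + ∫((25 - 2*z)/(z**2 + 3*z - 10)) dz.
Step 2. Integrate ∫(z*cos(4*z)) dz by parts with u = z, dv = (cos(4*z)) dz, so v = sin(4*z)/4: now z*sin(4*z)/4 + ∫((25 - 2*z)/(z**2 + 3*z - 10)) dz + ∫(-sin(4*z)/4) dz.
Step 3. Evaluate the standard form: now z*sin(4*z)/4 + cos(4*z)/16 + ∫((25 - 2*z)/(z**2 + 3*z - 10)) dz.
Step 4. Decompose ∫((25 - 2*z)/(z**2 + 3*z - 10)) dz by partial fractions, (25 - 2*z)/(z**2 + 3*z - 10) = -5/(z + 5) + 3/(z - 2): now z*sin(4*z)/4 + cos(4*z)/16 + ∫(3/(z - 2)) dz + ∫(-5/(z + 5)) dz.
Step 5. Evaluate the standard form [assuming z > 2]: now z*sin(4*z)/4 + 3*log(z - 2) + cos(4*z)/16 + ∫(-5/(z + 5)) dz.
Step 6. Evaluate the standard form [assuming z > -5]: now z*sin(4*z)/4 + 3*log(z - 2) - 5*log(z + 5) + cos(4*z)/16.
Answer: z*sin(4*z)/4 + 3*log(z - 2) - 5*log(z + 5) + cos(4*z)/16.


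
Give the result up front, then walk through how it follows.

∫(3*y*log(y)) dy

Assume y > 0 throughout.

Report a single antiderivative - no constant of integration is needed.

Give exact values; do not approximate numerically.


The answer is 3*y**2*log(y)/2 - 3*y**2/4.
Step 1. Integrate ∫(3*y*log(y)) dy by parts with u = log(y), dv = (3*y) dy, so v = 3*y**2/2 [assuming y > 0]: now 3*y**2*log(y)/2 + ∫(-3*y/2) dy.
Step 2. Evaluate the standard form: now 3*y**2*log(y)/2 - 3*y**2/4.
Answer: 3*y**2*log(y)/2 - 3*y**2/4.


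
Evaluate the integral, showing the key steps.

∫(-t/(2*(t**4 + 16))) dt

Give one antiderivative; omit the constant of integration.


Step 1. Substitute u = t**2, turning ∫(-t/(2*(t**4 + 16))) dt into ∫(-1/(4*(u**2 + 16))) du: now ∫(-1/(4*(u**2 + 16))) du.
Step 2. Evaluate the standard form: now -atan(u/4)/16.
Step 3. Substitute back u = t**2: now -atan(t**2/4)/16.
Answer: -atan(t**2/4)/16.


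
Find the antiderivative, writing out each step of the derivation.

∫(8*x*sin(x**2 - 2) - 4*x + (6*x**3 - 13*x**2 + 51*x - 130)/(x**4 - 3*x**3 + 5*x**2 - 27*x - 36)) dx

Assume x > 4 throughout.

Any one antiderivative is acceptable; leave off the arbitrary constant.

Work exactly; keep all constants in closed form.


Step 1. Rewrite: now ∫(-4*x) dx + ∫(8*x*sin(x**2 - 2)) dx + ∫((6*x**3 - 13*x**2 + 51*x - 130)/(x**4 - 3*x**3 + 5*x**2 - 27*x - 36)) dx.
Step 2. Evaluate the standard form: now -2*x**2 + ∫(8*x*sin(x**2 - 2)) dx + ∫((6*x**3 - 13*x**2 + 51*x - 130)/(x**4 - 3*x**3 + 5*x**2 - 27*x - 36)) dx.
Step 3. Decompose ∫((6*x**3 - 13*x**2 + 51*x - 130)/(x**4 - 3*x**3 + 5*x**2 - 27*x - 36)) dx by partial fractions, (6*x**3 - 13*x**2 + 51*x - 130)/(x**4 - 3*x**3 + 5*x**2 - 27*x - 36) = 1/(x**2 + 9) + 4/(x + 1) + 2/(x - 4): now -2*x**2 + ∫(8*x*sin(x**2 - 2)) dx + ∫(2/(x - 4)) dx + ∫(4/(x + 1)) dx + ∫(1/(x**2 + 9)) dx.
Step 4. Evaluate the standard form [assuming x > 4]: now -2*x**2 + 2*log(x - 4) + ∫(8*x*sin(x**2 - 2)) dx + ∫(4/(x + 1)) dx + ∫(1/(x**2 + 9)) dx.
Step 5. Evaluate the standard form [assuming x > -1]: now -2*x**2 + 2*log(x - 4) + 4*log(x + 1) + ∫(8*x*sin(x**2 - 2)) dx + ∫(1/(x**2 + 9)) dx.
Step 6. Evaluate the standard form: now -2*x**2 + 2*log(x - 4) + 4*log(x + 1) + atan(x/3)/3 + ∫(8*x*sin(x**2 - 2)) dx.
Step 7. Substitute u = x**2 - 2, turning ∫(8*x*sin(x**2 - 2)) dx into ∫(4*sin(u)) du: now -2*x**2 + 2*log(x - 4) + 4*log(x + 1) + atan(x/3)/3 + ∫(4*sin(u)) du.
Step 8. Evaluate the standard form: now -2*x**2 + 2*log(x - 4) + 4*log(x + 1) - 4*cos(u) + atan(x/3)/3.
Step 9. Substitute back u = x**2 - 2: now -2*x**2 + 2*log(x - 4) + 4*log(x + 1) - 4*cos(x**2 - 2) + atan(x/3)/3.
Answer: -2*x**2 + 2*log(x - 4) + 4*log(x + 1) - 4*cos(x**2 - 2) + atan(x/3)/3.


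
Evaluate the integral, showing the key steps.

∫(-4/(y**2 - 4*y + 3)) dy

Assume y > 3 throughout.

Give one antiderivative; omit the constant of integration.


Step 1. Decompose ∫(-4/(y**2 - 4*y + 3)) dy by partial fractions, -4/(y**2 - 4*y + 3) = 2/(y - 1) - 2/(y - 3): now ∫(-2/(y - 3)) dy + ∫(2/(y - 1)) dy.
Step 2. Evaluate the standard form [assuming y > 1]: now 2*log(y - 1) + ∫(-2/(y - 3)) dy.
Step 3. Evaluate the standard form [assuming y > 3]: now -2*log(y - 3) + 2*log(y - 1).
Answer: -2*log(y - 3) + 2*log(y - 1).


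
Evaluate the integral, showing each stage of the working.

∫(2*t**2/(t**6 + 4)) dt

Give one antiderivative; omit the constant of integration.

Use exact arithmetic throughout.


Step 1. Substitute u = t**3, turning ∫(2*t**2/(t**6 + 4)) dt into ∫(2/(3*(u**2 + 4))) du: now ∫(2/(3*(u**2 + 4))) du.
Step 2. Evaluate the standard form: now atan(u/2)/3.
Step 3. Substitute back u = t**3: now atan(t**3/2)/3.
Answer: atan(t**3/2)/3.


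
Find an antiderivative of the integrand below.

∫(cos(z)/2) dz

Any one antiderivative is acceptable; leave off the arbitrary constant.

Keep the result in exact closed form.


Answer: sin(z)/2.


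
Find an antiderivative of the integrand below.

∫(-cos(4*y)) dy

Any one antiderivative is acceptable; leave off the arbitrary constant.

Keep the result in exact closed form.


Answer: -sin(4*y)/4.


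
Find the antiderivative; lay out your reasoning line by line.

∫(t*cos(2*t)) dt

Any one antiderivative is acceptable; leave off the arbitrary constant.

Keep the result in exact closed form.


Step 1. Integrate ∫(t*cos(2*t)) dt by parts with u = t, dv = (cos(2*t)) dt, so v = sin(2*t)/2: now t*sin(2*t)/2 + ∫(-sin(2*t)/2) dt.
Step 2. Evaluate the standard form: now t*sin(2*t)/2 + cos(2*t)/4.
Answer: t*sin(2*t)/2 + cos(2*t)/4.


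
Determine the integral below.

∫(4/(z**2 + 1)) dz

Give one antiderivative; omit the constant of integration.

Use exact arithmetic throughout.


Answer: 4*atan(z).


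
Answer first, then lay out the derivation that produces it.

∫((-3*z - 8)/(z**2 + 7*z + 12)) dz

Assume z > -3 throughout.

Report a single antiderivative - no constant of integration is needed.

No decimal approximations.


The answer is log(z + 3) - 4*log(z + 4).
Step 1. Decompose ∫((-3*z - 8)/(z**2 + 7*z + 12)) dz by partial fractions, (-3*z - 8)/(z**2 + 7*z + 12) = -4/(z + 4) + 1/(z + 3): now ∫(1/(z + 3)) dz + ∫(-4/(z + 4)) dz.
Step 2. Evaluate the standard form [assuming z > -3]: now log(z + 3) + ∫(-4/(z + 4)) dz.
Step 3. Evaluate the standard form [assuming z > -4]: now log(z + 3) - 4*log(z + 4).
Answer: log(z + 3) - 4*log(z + 4).


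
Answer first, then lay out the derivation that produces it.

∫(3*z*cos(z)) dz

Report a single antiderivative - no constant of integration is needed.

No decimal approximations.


The answer is 3*z*sin(z) + 3*cos(z).
Step 1. Integrate ∫(3*z*cos(z)) dz by parts with u = z, dv = (3*cos(z)) dz, so v = 3*sin(z): now 3*z*sin(z) + ∫(-3*sin(z)) dz.
Step 2. Evaluate the standard form: now 3*z*sin(z) + 3*cos(z).
Answer: 3*z*sin(z) + 3*cos(z).


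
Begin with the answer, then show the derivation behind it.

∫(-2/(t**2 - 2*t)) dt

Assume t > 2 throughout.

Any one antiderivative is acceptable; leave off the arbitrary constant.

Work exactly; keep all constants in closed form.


The answer is log(t) - log(t - 2).
Step 1. Decompose ∫(-2/(t**2 - 2*t)) dt by partial fractions, -2/(t**2 - 2*t) = -1/(t - 2) + 1/t: now ∫(1/t) dt + ∫(-1/(t - 2)) dt.
Step 2. Evaluate the standard form [assuming t > 2]: now -log(t - 2) + ∫(1/t) dt.
Step 3. Evaluate the standard form [assuming t > 0]: now log(t) - log(t - 2).
Answer: log(t) - log(t - 2).


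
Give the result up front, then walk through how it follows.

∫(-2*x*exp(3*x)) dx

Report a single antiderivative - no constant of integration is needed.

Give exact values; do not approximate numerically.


The answer is -2*x*exp(3*x)/3 + 2*exp(3*x)/9.
Step 1. Integrate ∫(-2*x*exp(3*x)) dx by parts with u = x, dv = (-2*exp(3*x)) dx, so v = -2*exp(3*x)/3: now -2*x*exp(3*x)/3 + ∫(2*exp(3*x)/3) dx.
Step 2. Evaluate the standard form: now -2*x*exp(3*x)/3 + 2*exp(3*x)/9.
Answer: -2*x*exp(3*x)/3 + 2*exp(3*x)/9.


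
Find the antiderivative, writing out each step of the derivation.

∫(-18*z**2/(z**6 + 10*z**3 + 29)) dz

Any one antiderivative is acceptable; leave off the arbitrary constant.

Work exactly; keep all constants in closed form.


Step 1. Substitute u = z**3 + 5, turning ∫(-18*z**2/(z**6 + 10*z**3 + 29)) dz into ∫(-6/(u**2 + 4)) du: now ∫(-6/(u**2 + 4)) du.
Step 2. Evaluate the standard form: now -3*atan(u/2).
Step 3. Substitute back u = z**3 + 5: now -3*atan(z**3/2 + 5/2).
Answer: -3*atan(z**3/2 + 5/2).


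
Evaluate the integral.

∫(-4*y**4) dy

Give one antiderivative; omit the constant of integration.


Answer: -4*y**5/5.


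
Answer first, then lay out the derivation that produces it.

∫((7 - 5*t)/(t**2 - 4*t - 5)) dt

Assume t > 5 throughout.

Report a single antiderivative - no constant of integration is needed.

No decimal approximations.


The answer is -3*log(t - 5) - 2*log(t + 1).
Step 1. Decompose ∫((7 - 5*t)/(t**2 - 4*t - 5)) dt by partial fractions, (7 - 5*t)/(t**2 - 4*t - 5) = -2/(t + 1) - 3/(t - 5): now ∫(-3/(t - 5)) dt + ∫(-2/(t + 1)) dt.
Step 2. Evaluate the standard form [assuming t > 5]: now -3*log(t - 5) + ∫(-2/(t + 1)) dt.
Step 3. Evaluate the standard form [assuming t > -1]: now -3*log(t - 5) - 2*log(t + 1).
Answer: -3*log(t - 5) - 2*log(t + 1).


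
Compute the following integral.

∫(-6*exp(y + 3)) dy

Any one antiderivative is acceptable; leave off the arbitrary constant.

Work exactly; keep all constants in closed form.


Answer: -6*exp(y + 3).


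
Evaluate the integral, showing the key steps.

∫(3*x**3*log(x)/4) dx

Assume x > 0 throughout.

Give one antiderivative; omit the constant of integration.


Step 1. Integrate ∫(3*x**3*log(x)/4) dx by parts with u = log(x), dv = (3*x**3/4) dx, so v = 3*x**4/16 [assuming x > 0]: now 3*x**4*log(x)/16 + ∫(-3*x**3/16) dx.
Step 2. Evaluate the standard form: now 3*x**4*log(x)/16 - 3*x**4/64.
Answer: 3*x**4*log(x)/16 - 3*x**4/64.


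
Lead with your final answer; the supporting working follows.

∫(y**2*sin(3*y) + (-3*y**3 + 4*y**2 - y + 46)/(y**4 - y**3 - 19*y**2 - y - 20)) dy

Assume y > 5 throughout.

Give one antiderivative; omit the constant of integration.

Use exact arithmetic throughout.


The answer is -y**2*cos(3*y)/3 + 2*y*sin(3*y)/9 - log(y - 5) - 2*log(y + 4) + 2*cos(3*y)/27 - 2*atan(y).
Step 1. Rewrite: now ∫(y**2*sin(3*y)) dy + ∫((-3*y**3 + 4*y**2 - y + 46)/(y**4 - y**3 - 19*y**2 - y - 20)) dy.
Step 2. Integrate ∫(y**2*sin(3*y)) dy by parts with u = y**2, dv = (sin(3*y)) dy, so v = -cos(3*y)/3: now -y**2*cos(3*y)/3 + ∫(2*y*cos(3*y)/3) dy + ∫((-3*y**3 + 4*y**2 - y + 46)/(y**4 - y**3 - 19*y**2 - y - 20)) dy.
Step 3. Integrate ∫(2*y*cos(3*y)/3) dy by parts with u = y, dv = (2*cos(3*y)/3) dy, so v = 2*sin(3*y)/9: now -y**2*cos(3*y)/3 + 2*y*sin(3*y)/9 + ∫((-3*y**3 + 4*y**2 - y + 46)/(y**4 - y**3 - 19*y**2 - y - 20)) dy + ∫(-2*sin(3*y)/9) dy.
Step 4. Evaluate the standard form: now -y**2*cos(3*y)/3 + 2*y*sin(3*y)/9 + 2*cos(3*y)/27 + ∫((-3*y**3 + 4*y**2 - y + 46)/(y**4 - y**3 - 19*y**2 - y - 20)) dy.
Step 5. Decompose ∫((-3*y**3 + 4*y**2 - y + 46)/(y**4 - y**3 - 19*y**2 - y - 20)) dy by partial fractions, (-3*y**3 + 4*y**2 - y + 46)/(y**4 - y**3 - 19*y**2 - y - 20) = -2/(y**2 + 1) - 2/(y + 4) - 1/(y - 5): now -y**2*cos(3*y)/3 + 2*y*sin(3*y)/9 + 2*cos(3*y)/27 + ∫(-1/(y - 5)) dy + ∫(-2/(y + 4)) dy + ∫(-2/(y**2 + 1)) dy.
Step 6. Evaluate the standard form [assuming y > 5]: now -y**2*cos(3*y)/3 + 2*y*sin(3*y)/9 - log(y - 5) + 2*cos(3*y)/27 + ∫(-2/(y + 4)) dy + ∫(-2/(y**2 + 1)) dy.
Step 7. Evaluate the standard form [assuming y > -4]: now -y**2*cos(3*y)/3 + 2*y*sin(3*y)/9 - log(y - 5) - 2*log(y + 4) + 2*cos(3*y)/27 + ∫(-2/(y**2 + 1)) dy.
Step 8. Evaluate the standard form: now -y**2*cos(3*y)/3 + 2*y*sin(3*y)/9 - log(y - 5) - 2*log(y + 4) + 2*cos(3*y)/27 - 2*atan(y).
Answer: -y**2*cos(3*y)/3 + 2*y*sin(3*y)/9 - log(y - 5) - 2*log(y + 4) + 2*cos(3*y)/27 - 2*atan(y).


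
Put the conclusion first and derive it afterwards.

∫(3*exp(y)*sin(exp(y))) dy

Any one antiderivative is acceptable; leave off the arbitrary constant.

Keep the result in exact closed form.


The answer is -3*cos(exp(y)).
Step 1. Substitute u = exp(y), turning ∫(3*exp(y)*sin(exp(y))) dy into ∫(3*sin(u)) du: now ∫(3*sin(u)) du.
Step 2. Evaluate the standard form: now -3*cos(u).
Step 3. Substitute back u = exp(y): now -3*cos(exp(y)).
Answer: -3*cos(exp(y)).


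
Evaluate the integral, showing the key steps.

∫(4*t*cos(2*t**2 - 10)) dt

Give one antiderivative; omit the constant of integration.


Step 1. Substitute u = t**2 - 5, turning ∫(4*t*cos(2*t**2 - 10)) dt into ∫(2*cos(2*u)) du: now ∫(2*cos(2*u)) du.
Step 2. Evaluate the standard form: now sin(2*u).
Step 3. Substitute back u = t**2 - 5: now sin(2*t**2 - 10).
Answer: sin(2*t**2 - 10).


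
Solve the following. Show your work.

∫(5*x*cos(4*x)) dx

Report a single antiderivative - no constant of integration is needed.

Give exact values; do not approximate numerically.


Step 1. Integrate ∫(5*x*cos(4*x)) dx by parts with u = x, dv = (5*cos(4*x)) dx, so v = 5*sin(4*x)/4: now 5*x*sin(4*x)/4 + ∫(-5*sin(4*x)/4) dx.
Step 2. Evaluate the standard form: now 5*x*sin(4*x)/4 + 5*cos(4*x)/16.
Answer: 5*x*sin(4*x)/4 + 5*cos(4*x)/16.


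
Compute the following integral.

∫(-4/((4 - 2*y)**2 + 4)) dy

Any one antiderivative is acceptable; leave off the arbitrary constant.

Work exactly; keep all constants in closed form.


Answer: -atan(y - 2).


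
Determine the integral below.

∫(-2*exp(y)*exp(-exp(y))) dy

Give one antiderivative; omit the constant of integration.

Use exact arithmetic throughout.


Answer: 2*exp(-exp(y)).


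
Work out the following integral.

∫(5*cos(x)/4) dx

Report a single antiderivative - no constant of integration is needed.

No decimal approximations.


Answer: 5*sin(x)/4.


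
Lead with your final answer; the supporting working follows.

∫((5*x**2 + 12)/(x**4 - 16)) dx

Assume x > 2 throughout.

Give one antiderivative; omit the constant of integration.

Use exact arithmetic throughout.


The answer is log(x - 2) - log(x + 2) + atan(x/2)/2.
Step 1. Decompose ∫((5*x**2 + 12)/(x**4 - 16)) dx by partial fractions, (5*x**2 + 12)/(x**4 - 16) = 1/(x**2 + 4) - 1/(x + 2) + 1/(x - 2): now ∫(1/(x - 2)) dx + ∫(-1/(x + 2)) dx + ∫(1/(x**2 + 4)) dx.
Step 2. Evaluate the standard form [assuming x > 2]: now log(x - 2) + ∫(-1/(x + 2)) dx + ∫(1/(x**2 + 4)) dx.
Step 3. Evaluate the standard form [assuming x > -2]: now log(x - 2) - log(x + 2) + ∫(1/(x**2 + 4)) dx.
Step 4. Evaluate the standard form: now log(x - 2) - log(x + 2) + atan(x/2)/2.
Answer: log(x - 2) - log(x + 2) + atan(x/2)/2.
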